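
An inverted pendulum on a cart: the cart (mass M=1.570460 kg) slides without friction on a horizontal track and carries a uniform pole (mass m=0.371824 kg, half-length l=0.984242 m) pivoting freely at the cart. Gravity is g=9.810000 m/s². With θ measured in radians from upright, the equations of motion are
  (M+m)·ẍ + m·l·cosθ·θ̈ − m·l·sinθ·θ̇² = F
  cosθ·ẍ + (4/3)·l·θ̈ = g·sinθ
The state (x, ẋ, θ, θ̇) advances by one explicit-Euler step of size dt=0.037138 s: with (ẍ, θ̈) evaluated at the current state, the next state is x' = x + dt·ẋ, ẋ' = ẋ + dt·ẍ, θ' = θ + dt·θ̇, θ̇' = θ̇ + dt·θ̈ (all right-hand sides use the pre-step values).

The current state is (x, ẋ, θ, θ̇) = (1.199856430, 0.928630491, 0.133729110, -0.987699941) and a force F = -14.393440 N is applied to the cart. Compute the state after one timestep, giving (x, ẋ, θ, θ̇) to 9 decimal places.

(1.234343909, 0.601245167, 0.097047910, -0.703442183)

sinθ=0.133330876, cosθ=0.991071580
temp = (F + m·l·θ̇²·sinθ)/(M+m) = (-14.393440 + 0.047601441)/1.942284 = -7.386066383
θ̈ = (g·sinθ − cosθ·temp)/(l·(4/3 − m·cos²θ/(M+m))) = 7.654094410
ẍ = temp − m·l·θ̈·cosθ/(M+m) = -8.815373042
Euler: x'=1.199856430+0.037138·0.928630491=1.234343909, ẋ'=0.928630491+0.037138·-8.815373042=0.601245167
       θ'=0.133729110+0.037138·-0.987699941=0.097047910, θ̇'=-0.987699941+0.037138·7.654094410=-0.703442183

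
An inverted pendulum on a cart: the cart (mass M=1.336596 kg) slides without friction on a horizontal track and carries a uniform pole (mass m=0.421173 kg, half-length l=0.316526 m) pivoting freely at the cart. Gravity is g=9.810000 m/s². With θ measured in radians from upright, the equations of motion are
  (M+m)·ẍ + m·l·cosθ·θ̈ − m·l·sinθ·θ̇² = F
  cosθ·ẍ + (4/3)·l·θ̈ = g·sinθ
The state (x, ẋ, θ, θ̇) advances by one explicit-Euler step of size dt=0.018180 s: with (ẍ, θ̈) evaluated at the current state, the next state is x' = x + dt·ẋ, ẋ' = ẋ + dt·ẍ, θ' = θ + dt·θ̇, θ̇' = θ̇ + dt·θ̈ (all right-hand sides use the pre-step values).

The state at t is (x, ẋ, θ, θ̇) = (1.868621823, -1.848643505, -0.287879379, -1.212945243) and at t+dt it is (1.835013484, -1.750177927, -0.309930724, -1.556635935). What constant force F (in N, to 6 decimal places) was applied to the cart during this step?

F = 7.159486 N

ẍ = (ẋ'−ẋ)/dt = (-1.750177927−-1.848643505)/0.018180 = 5.416148
θ̈ = (θ̇'−θ̇)/dt = (-1.556635935−-1.212945243)/0.018180 = -18.904879
sinθ=-0.283920, cosθ=0.958848
F = (M+m)·ẍ + m·l·cosθ·θ̈ − m·l·sinθ·θ̇² = 9.520338 + -2.416538 − -0.055686 = 7.159486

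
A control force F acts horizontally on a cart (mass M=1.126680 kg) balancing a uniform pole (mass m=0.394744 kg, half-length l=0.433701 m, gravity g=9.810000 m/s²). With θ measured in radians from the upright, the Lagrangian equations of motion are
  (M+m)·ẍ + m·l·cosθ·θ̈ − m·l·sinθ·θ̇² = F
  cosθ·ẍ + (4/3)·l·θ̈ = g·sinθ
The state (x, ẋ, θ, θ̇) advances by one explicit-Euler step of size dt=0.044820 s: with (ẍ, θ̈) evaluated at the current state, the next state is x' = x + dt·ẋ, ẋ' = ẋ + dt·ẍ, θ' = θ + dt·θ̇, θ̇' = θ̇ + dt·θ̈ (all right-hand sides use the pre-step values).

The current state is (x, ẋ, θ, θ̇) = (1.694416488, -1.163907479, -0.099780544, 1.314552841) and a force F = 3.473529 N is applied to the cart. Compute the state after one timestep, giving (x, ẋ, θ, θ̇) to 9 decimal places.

(1.642250155, -1.027731645, -0.040862286, 1.004493027)

sinθ=-0.099615055, cosθ=0.995026050
temp = (F + m·l·θ̇²·sinθ)/(M+m) = (3.473529 + -0.029470468)/1.521424 = 2.263707245
θ̈ = (g·sinθ − cosθ·temp)/(l·(4/3 − m·cos²θ/(M+m))) = -6.917889639
ẍ = temp − m·l·θ̈·cosθ/(M+m) = 3.038282786
Euler: x'=1.694416488+0.044820·-1.163907479=1.642250155, ẋ'=-1.163907479+0.044820·3.038282786=-1.027731645
       θ'=-0.099780544+0.044820·1.314552841=-0.040862286, θ̇'=1.314552841+0.044820·-6.917889639=1.004493027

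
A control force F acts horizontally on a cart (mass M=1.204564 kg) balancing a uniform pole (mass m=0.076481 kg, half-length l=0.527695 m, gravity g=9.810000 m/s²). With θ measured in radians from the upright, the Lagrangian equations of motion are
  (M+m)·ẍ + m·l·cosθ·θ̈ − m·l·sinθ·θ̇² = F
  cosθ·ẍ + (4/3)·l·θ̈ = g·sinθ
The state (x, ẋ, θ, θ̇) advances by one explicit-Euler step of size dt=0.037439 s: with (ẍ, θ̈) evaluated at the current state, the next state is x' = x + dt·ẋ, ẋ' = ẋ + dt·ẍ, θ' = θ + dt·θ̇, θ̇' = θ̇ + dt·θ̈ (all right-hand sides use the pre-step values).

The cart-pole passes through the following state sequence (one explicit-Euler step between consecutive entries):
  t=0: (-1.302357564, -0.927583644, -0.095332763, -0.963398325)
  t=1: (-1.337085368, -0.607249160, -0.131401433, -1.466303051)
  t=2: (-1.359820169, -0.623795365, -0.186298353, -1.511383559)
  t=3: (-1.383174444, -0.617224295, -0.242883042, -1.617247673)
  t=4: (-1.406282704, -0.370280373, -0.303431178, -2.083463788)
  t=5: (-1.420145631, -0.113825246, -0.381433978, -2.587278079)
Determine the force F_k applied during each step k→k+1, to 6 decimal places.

step 0→1:
  ẍ = (ẋ'−ẋ)/dt = (-0.607249160−-0.927583644)/0.037439 = 8.556171
  θ̈ = (θ̇'−θ̇)/dt = (-1.466303051−-0.963398325)/0.037439 = -13.432643
  sinθ=-0.095188, cosθ=0.995459
  F = (M+m)·ẍ + m·l·cosθ·θ̈ − m·l·sinθ·θ̇² = 10.960840 + -0.539662 − -0.003566 = 10.424744
step 1→2:
  ẍ = (ẋ'−ẋ)/dt = (-0.623795365−-0.607249160)/0.037439 = -0.441951
  θ̈ = (θ̇'−θ̇)/dt = (-1.511383559−-1.466303051)/0.037439 = -1.204106
  sinθ=-0.131024, cosθ=0.991379
  F = (M+m)·ẍ + m·l·cosθ·θ̈ − m·l·sinθ·θ̇² = -0.566159 + -0.048177 − -0.011369 = -0.602967
step 2→3:
  ẍ = (ẋ'−ẋ)/dt = (-0.617224295−-0.623795365)/0.037439 = 0.175514
  θ̈ = (θ̇'−θ̇)/dt = (-1.617247673−-1.511383559)/0.037439 = -2.827643
  sinθ=-0.185223, cosθ=0.982697
  F = (M+m)·ẍ + m·l·cosθ·θ̈ − m·l·sinθ·θ̇² = 0.224841 + -0.112145 − -0.017076 = 0.129772
step 3→4:
  ẍ = (ẋ'−ẋ)/dt = (-0.370280373−-0.617224295)/0.037439 = 6.595901
  θ̈ = (θ̇'−θ̇)/dt = (-2.083463788−-1.617247673)/0.037439 = -12.452686
  sinθ=-0.240502, cosθ=0.970649
  F = (M+m)·ẍ + m·l·cosθ·θ̈ − m·l·sinθ·θ̇² = 8.449645 + -0.487822 − -0.025387 = 7.987210
step 4→5:
  ẍ = (ẋ'−ẋ)/dt = (-0.113825246−-0.370280373)/0.037439 = 6.849946
  θ̈ = (θ̇'−θ̇)/dt = (-2.587278079−-2.083463788)/0.037439 = -13.456938
  sinθ=-0.298796, cosθ=0.954317
  F = (M+m)·ẍ + m·l·cosθ·θ̈ − m·l·sinθ·θ̇² = 8.775089 + -0.518293 − -0.052346 = 8.309142

F_0 = 10.424744 N
F_1 = -0.602967 N
F_2 = 0.129772 N
F_3 = 7.987210 N
F_4 = 8.309142 N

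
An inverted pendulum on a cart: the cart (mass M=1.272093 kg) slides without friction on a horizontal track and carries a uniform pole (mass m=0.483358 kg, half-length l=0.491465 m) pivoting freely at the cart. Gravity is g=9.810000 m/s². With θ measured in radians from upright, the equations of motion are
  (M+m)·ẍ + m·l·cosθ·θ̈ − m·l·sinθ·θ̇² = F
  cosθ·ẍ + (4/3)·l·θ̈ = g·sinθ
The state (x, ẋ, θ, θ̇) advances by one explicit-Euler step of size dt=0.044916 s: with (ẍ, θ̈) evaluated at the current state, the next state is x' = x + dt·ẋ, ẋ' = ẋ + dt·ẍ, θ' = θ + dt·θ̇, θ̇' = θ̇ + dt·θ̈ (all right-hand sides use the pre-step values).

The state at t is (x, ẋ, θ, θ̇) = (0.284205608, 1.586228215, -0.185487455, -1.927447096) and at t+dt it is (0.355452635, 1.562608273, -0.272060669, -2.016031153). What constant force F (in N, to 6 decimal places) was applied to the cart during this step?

F = -1.220848 N

ẍ = (ẋ'−ẋ)/dt = (1.562608273−1.586228215)/0.044916 = -0.525869
θ̈ = (θ̇'−θ̇)/dt = (-2.016031153−-1.927447096)/0.044916 = -1.972216
sinθ=-0.184426, cosθ=0.982846
F = (M+m)·ẍ + m·l·cosθ·θ̈ − m·l·sinθ·θ̇² = -0.923138 + -0.460470 − -0.162760 = -1.220848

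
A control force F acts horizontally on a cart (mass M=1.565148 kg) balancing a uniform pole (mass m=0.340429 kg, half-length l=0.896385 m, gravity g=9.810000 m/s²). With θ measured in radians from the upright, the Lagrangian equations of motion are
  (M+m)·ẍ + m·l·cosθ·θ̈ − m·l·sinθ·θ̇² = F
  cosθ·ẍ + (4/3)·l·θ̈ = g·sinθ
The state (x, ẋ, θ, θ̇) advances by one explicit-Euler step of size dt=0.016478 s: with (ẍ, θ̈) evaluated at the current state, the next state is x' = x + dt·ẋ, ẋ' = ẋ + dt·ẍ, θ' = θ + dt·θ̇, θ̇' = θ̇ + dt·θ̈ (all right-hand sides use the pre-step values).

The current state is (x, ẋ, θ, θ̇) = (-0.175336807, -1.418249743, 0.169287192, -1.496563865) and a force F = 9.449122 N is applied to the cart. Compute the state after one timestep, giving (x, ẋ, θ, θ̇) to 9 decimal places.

(-0.198706726, -1.327302158, 0.144626813, -1.548784352)

sinθ=0.168479773, cosθ=0.985705111
temp = (F + m·l·θ̇²·sinθ)/(M+m) = (9.449122 + 0.115148798)/1.905577 = 5.019094373
θ̈ = (g·sinθ − cosθ·temp)/(l·(4/3 − m·cos²θ/(M+m))) = -3.169103497
ẍ = temp − m·l·θ̈·cosθ/(M+m) = 5.519333962
Euler: x'=-0.175336807+0.016478·-1.418249743=-0.198706726, ẋ'=-1.418249743+0.016478·5.519333962=-1.327302158
       θ'=0.169287192+0.016478·-1.496563865=0.144626813, θ̇'=-1.496563865+0.016478·-3.169103497=-1.548784352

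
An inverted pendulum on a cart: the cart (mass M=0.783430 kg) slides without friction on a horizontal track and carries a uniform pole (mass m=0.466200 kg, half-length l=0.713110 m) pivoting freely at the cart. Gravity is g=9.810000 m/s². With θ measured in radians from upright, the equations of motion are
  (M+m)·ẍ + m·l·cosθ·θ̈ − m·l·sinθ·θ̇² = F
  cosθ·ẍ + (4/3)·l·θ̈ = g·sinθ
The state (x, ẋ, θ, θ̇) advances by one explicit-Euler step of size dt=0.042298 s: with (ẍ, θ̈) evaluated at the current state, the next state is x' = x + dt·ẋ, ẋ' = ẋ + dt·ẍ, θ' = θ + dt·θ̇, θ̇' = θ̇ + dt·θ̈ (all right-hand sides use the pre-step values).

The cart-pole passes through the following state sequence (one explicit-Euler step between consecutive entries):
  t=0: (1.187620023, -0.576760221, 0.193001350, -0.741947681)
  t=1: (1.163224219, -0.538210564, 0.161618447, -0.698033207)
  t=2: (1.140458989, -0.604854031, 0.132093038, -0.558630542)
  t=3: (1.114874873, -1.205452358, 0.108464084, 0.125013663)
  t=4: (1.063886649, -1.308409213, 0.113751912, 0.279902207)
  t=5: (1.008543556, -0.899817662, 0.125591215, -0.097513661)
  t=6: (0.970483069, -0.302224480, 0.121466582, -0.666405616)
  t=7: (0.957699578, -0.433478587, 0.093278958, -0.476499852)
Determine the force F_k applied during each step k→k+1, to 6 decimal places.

step 0→1:
  ẍ = (ẋ'−ẋ)/dt = (-0.538210564−-0.576760221)/0.042298 = 0.911382
  θ̈ = (θ̇'−θ̇)/dt = (-0.698033207−-0.741947681)/0.042298 = 1.038216
  sinθ=0.191805, cosθ=0.981433
  F = (M+m)·ẍ + m·l·cosθ·θ̈ − m·l·sinθ·θ̇² = 1.138891 + 0.338748 − 0.035102 = 1.442537
step 1→2:
  ẍ = (ẋ'−ẋ)/dt = (-0.604854031−-0.538210564)/0.042298 = -1.575570
  θ̈ = (θ̇'−θ̇)/dt = (-0.558630542−-0.698033207)/0.042298 = 3.295727
  sinθ=0.160916, cosθ=0.986968
  F = (M+m)·ẍ + m·l·cosθ·θ̈ − m·l·sinθ·θ̇² = -1.968880 + 1.081392 − 0.026066 = -0.913554
step 2→3:
  ẍ = (ẋ'−ẋ)/dt = (-1.205452358−-0.604854031)/0.042298 = -14.199213
  θ̈ = (θ̇'−θ̇)/dt = (0.125013663−-0.558630542)/0.042298 = 16.162566
  sinθ=0.131709, cosθ=0.991288
  F = (M+m)·ẍ + m·l·cosθ·θ̈ − m·l·sinθ·θ̇² = -17.743763 + 5.326466 − 0.013665 = -12.430962
step 3→4:
  ẍ = (ẋ'−ẋ)/dt = (-1.308409213−-1.205452358)/0.042298 = -2.434083
  θ̈ = (θ̇'−θ̇)/dt = (0.279902207−0.125013663)/0.042298 = 3.661841
  sinθ=0.108252, cosθ=0.994124
  F = (M+m)·ẍ + m·l·cosθ·θ̈ − m·l·sinθ·θ̇² = -3.041704 + 1.210232 − 0.000562 = -1.832034
step 4→5:
  ẍ = (ẋ'−ẋ)/dt = (-0.899817662−-1.308409213)/0.042298 = 9.659831
  θ̈ = (θ̇'−θ̇)/dt = (-0.097513661−0.279902207)/0.042298 = -8.922783
  sinθ=0.113507, cosθ=0.993537
  F = (M+m)·ẍ + m·l·cosθ·θ̈ − m·l·sinθ·θ̇² = 12.071215 + -2.947225 − 0.002956 = 9.121034
step 5→6:
  ẍ = (ẋ'−ẋ)/dt = (-0.302224480−-0.899817662)/0.042298 = 14.128166
  θ̈ = (θ̇'−θ̇)/dt = (-0.666405616−-0.097513661)/0.042298 = -13.449618
  sinθ=0.125261, cosθ=0.992124
  F = (M+m)·ẍ + m·l·cosθ·θ̈ − m·l·sinθ·θ̇² = 17.654981 + -4.436134 − 0.000396 = 13.218451
step 6→7:
  ẍ = (ẋ'−ẋ)/dt = (-0.433478587−-0.302224480)/0.042298 = -3.103081
  θ̈ = (θ̇'−θ̇)/dt = (-0.476499852−-0.666405616)/0.042298 = 4.489710
  sinθ=0.121168, cosθ=0.992632
  F = (M+m)·ẍ + m·l·cosθ·θ̈ − m·l·sinθ·θ̇² = -3.877703 + 1.481615 − 0.017889 = -2.413977

F_0 = 1.442537 N
F_1 = -0.913554 N
F_2 = -12.430962 N
F_3 = -1.832034 N
F_4 = 9.121034 N
F_5 = 13.218451 N
F_6 = -2.413977 N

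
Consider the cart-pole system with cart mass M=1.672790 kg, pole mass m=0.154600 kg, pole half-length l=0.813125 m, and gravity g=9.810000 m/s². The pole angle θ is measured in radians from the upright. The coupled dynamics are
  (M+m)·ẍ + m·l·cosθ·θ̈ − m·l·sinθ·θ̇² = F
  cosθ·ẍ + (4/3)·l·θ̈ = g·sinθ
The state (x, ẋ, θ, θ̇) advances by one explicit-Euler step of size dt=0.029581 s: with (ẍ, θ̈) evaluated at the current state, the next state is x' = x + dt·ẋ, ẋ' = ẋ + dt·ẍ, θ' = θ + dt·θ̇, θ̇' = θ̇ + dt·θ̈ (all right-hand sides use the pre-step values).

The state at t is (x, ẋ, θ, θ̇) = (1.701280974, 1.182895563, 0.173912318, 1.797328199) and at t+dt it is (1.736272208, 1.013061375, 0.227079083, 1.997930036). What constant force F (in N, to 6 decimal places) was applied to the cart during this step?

F = -9.722282 N

ẍ = (ẋ'−ẋ)/dt = (1.013061375−1.182895563)/0.029581 = -5.741327
θ̈ = (θ̇'−θ̇)/dt = (1.997930036−1.797328199)/0.029581 = 6.781442
sinθ=0.173037, cosθ=0.984915
F = (M+m)·ẍ + m·l·cosθ·θ̈ − m·l·sinθ·θ̇² = -10.491643 + 0.839630 − 0.070268 = -9.722282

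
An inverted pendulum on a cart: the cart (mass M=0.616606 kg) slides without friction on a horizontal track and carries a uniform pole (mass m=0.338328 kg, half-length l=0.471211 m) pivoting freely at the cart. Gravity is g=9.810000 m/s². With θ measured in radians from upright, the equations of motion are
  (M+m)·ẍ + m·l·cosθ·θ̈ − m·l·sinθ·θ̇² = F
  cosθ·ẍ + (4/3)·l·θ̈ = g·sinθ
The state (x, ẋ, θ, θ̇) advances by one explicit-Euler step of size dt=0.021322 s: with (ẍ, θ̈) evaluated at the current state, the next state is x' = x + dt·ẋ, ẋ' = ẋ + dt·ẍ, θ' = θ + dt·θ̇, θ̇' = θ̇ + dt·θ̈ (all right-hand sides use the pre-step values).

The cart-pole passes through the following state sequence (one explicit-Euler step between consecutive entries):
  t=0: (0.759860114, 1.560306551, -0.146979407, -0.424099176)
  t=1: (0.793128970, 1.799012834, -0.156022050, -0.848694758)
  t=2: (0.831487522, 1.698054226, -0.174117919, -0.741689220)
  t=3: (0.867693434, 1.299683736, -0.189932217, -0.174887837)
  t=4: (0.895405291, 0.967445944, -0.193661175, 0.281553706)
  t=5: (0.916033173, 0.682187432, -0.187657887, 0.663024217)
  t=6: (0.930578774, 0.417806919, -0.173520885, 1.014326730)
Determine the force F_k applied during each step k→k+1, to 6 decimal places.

step 0→1:
  ẍ = (ẋ'−ẋ)/dt = (1.799012834−1.560306551)/0.021322 = 11.195305
  θ̈ = (θ̇'−θ̇)/dt = (-0.848694758−-0.424099176)/0.021322 = -19.913497
  sinθ=-0.146451, cosθ=0.989218
  F = (M+m)·ẍ + m·l·cosθ·θ̈ − m·l·sinθ·θ̇² = 10.690777 + -3.140457 − -0.004199 = 7.554519
step 1→2:
  ẍ = (ẋ'−ẋ)/dt = (1.698054226−1.799012834)/0.021322 = -4.734950
  θ̈ = (θ̇'−θ̇)/dt = (-0.741689220−-0.848694758)/0.021322 = 5.018551
  sinθ=-0.155390, cosθ=0.987853
  F = (M+m)·ẍ + m·l·cosθ·θ̈ − m·l·sinθ·θ̇² = -4.521565 + 0.790358 − -0.017843 = -3.713363
step 2→3:
  ẍ = (ẋ'−ẋ)/dt = (1.299683736−1.698054226)/0.021322 = -18.683542
  θ̈ = (θ̇'−θ̇)/dt = (-0.174887837−-0.741689220)/0.021322 = 26.582937
  sinθ=-0.173239, cosθ=0.984880
  F = (M+m)·ẍ + m·l·cosθ·θ̈ − m·l·sinθ·θ̇² = -17.841550 + 4.173876 − -0.015193 = -13.652481
step 3→4:
  ẍ = (ẋ'−ẋ)/dt = (0.967445944−1.299683736)/0.021322 = -15.581924
  θ̈ = (θ̇'−θ̇)/dt = (0.281553706−-0.174887837)/0.021322 = 21.407070
  sinθ=-0.188792, cosθ=0.982017
  F = (M+m)·ẍ + m·l·cosθ·θ̈ − m·l·sinθ·θ̇² = -14.879709 + 3.351426 − -0.000921 = -11.527363
step 4→5:
  ẍ = (ẋ'−ẋ)/dt = (0.682187432−0.967445944)/0.021322 = -13.378600
  θ̈ = (θ̇'−θ̇)/dt = (0.663024217−0.281553706)/0.021322 = 17.890935
  sinθ=-0.192453, cosθ=0.981306
  F = (M+m)·ẍ + m·l·cosθ·θ̈ − m·l·sinθ·θ̇² = -12.775680 + 2.798923 − -0.002432 = -9.974325
step 5→6:
  ẍ = (ẋ'−ẋ)/dt = (0.417806919−0.682187432)/0.021322 = -12.399424
  θ̈ = (θ̇'−θ̇)/dt = (1.014326730−0.663024217)/0.021322 = 16.476058
  sinθ=-0.186558, cosθ=0.982444
  F = (M+m)·ẍ + m·l·cosθ·θ̈ − m·l·sinθ·θ̇² = -11.840631 + 2.580563 − -0.013075 = -9.246994

F_0 = 7.554519 N
F_1 = -3.713363 N
F_2 = -13.652481 N
F_3 = -11.527363 N
F_4 = -9.974325 N
F_5 = -9.246994 N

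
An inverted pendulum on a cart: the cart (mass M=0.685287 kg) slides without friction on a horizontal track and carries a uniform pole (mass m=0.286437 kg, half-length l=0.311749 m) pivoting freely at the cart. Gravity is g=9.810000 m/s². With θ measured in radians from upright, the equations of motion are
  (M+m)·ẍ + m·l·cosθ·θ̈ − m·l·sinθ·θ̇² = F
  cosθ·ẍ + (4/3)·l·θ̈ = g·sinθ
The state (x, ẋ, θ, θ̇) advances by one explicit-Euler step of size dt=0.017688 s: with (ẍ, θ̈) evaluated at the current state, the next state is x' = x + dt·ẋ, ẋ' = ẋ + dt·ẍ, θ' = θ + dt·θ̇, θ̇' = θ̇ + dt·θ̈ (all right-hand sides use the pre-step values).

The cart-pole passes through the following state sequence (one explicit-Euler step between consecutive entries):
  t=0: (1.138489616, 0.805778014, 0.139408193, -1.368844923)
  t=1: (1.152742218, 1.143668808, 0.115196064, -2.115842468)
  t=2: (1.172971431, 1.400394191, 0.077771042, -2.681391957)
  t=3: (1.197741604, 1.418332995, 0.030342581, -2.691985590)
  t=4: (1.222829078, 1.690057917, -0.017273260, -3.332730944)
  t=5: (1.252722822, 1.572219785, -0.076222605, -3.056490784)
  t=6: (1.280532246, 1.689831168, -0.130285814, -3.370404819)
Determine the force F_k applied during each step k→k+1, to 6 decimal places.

step 0→1:
  ẍ = (ẋ'−ẋ)/dt = (1.143668808−0.805778014)/0.017688 = 19.102826
  θ̈ = (θ̇'−θ̇)/dt = (-2.115842468−-1.368844923)/0.017688 = -42.231883
  sinθ=0.138957, cosθ=0.990298
  F = (M+m)·ẍ + m·l·cosθ·θ̈ − m·l·sinθ·θ̇² = 18.562675 + -3.734571 − 0.023250 = 14.804854
step 1→2:
  ẍ = (ẋ'−ẋ)/dt = (1.400394191−1.143668808)/0.017688 = 14.514099
  θ̈ = (θ̇'−θ̇)/dt = (-2.681391957−-2.115842468)/0.017688 = -31.973626
  sinθ=0.114941, cosθ=0.993372
  F = (M+m)·ẍ + m·l·cosθ·θ̈ − m·l·sinθ·θ̇² = 14.103698 + -2.836208 − 0.045949 = 11.221541
step 2→3:
  ẍ = (ẋ'−ẋ)/dt = (1.418332995−1.400394191)/0.017688 = 1.014179
  θ̈ = (θ̇'−θ̇)/dt = (-2.691985590−-2.681391957)/0.017688 = -0.598916
  sinθ=0.077693, cosθ=0.996977
  F = (M+m)·ẍ + m·l·cosθ·θ̈ − m·l·sinθ·θ̇² = 0.985502 + -0.053319 − 0.049881 = 0.882302
step 3→4:
  ẍ = (ẋ'−ẋ)/dt = (1.690057917−1.418332995)/0.017688 = 15.362105
  θ̈ = (θ̇'−θ̇)/dt = (-3.332730944−-2.691985590)/0.017688 = -36.224862
  sinθ=0.030338, cosθ=0.999540
  F = (M+m)·ẍ + m·l·cosθ·θ̈ − m·l·sinθ·θ̇² = 14.927727 + -3.233263 − 0.019632 = 11.674832
step 4→5:
  ẍ = (ẋ'−ẋ)/dt = (1.572219785−1.690057917)/0.017688 = -6.662038
  θ̈ = (θ̇'−θ̇)/dt = (-3.056490784−-3.332730944)/0.017688 = 15.617377
  sinθ=-0.017272, cosθ=0.999851
  F = (M+m)·ẍ + m·l·cosθ·θ̈ − m·l·sinθ·θ̇² = -6.473662 + 1.394368 − -0.017131 = -5.062163
step 5→6:
  ẍ = (ẋ'−ẋ)/dt = (1.689831168−1.572219785)/0.017688 = 6.649219
  θ̈ = (θ̇'−θ̇)/dt = (-3.370404819−-3.056490784)/0.017688 = -17.747288
  sinθ=-0.076149, cosθ=0.997096
  F = (M+m)·ẍ + m·l·cosθ·θ̈ − m·l·sinθ·θ̇² = 6.461206 + -1.580168 − -0.063525 = 4.944562

F_0 = 14.804854 N
F_1 = 11.221541 N
F_2 = 0.882302 N
F_3 = 11.674832 N
F_4 = -5.062163 N
F_5 = 4.944562 N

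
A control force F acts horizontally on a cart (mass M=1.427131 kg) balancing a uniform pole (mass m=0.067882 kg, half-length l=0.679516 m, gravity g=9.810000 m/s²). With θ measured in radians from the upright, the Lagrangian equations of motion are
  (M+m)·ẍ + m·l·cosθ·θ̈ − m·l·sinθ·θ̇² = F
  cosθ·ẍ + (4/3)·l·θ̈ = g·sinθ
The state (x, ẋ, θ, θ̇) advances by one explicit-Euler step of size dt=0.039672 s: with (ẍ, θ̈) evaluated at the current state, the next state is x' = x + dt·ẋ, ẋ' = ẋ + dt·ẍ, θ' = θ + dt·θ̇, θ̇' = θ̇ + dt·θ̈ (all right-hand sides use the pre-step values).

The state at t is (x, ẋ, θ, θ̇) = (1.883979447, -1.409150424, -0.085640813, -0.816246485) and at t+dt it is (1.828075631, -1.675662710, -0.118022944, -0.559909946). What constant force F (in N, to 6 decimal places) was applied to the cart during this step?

F = -9.743758 N

ẍ = (ẋ'−ẋ)/dt = (-1.675662710−-1.409150424)/0.039672 = -6.717894
θ̈ = (θ̇'−θ̇)/dt = (-0.559909946−-0.816246485)/0.039672 = 6.461397
sinθ=-0.085536, cosθ=0.996335
F = (M+m)·ẍ + m·l·cosθ·θ̈ − m·l·sinθ·θ̇² = -10.043339 + 0.296952 − -0.002629 = -9.743758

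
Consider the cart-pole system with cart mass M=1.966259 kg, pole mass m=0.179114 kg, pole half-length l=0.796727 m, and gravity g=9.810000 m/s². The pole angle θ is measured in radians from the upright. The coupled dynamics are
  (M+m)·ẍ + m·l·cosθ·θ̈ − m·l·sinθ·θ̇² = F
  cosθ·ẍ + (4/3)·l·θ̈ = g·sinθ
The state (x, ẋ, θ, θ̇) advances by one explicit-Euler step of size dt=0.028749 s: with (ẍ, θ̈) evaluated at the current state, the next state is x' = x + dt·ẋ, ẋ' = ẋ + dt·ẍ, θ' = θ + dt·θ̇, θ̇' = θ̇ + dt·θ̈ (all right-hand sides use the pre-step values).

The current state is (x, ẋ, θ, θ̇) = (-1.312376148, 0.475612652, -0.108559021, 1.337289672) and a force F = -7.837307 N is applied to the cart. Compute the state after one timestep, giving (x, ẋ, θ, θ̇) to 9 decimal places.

sinθ=-0.108345917, cosθ=0.994113254
temp = (F + m·l·θ̇²·sinθ)/(M+m) = (-7.837307 + -0.027650475)/2.145373 = -3.666009349
θ̈ = (g·sinθ − cosθ·temp)/(l·(4/3 − m·cos²θ/(M+m))) = 2.590450762
ẍ = temp − m·l·θ̈·cosθ/(M+m) = -3.837305444
Euler: x'=-1.312376148+0.028749·0.475612652=-1.298702760, ẋ'=0.475612652+0.028749·-3.837305444=0.365293958
       θ'=-0.108559021+0.028749·1.337289672=-0.070113280, θ̇'=1.337289672+0.028749·2.590450762=1.411762541

(-1.298702760, 0.365293958, -0.070113280, 1.411762541)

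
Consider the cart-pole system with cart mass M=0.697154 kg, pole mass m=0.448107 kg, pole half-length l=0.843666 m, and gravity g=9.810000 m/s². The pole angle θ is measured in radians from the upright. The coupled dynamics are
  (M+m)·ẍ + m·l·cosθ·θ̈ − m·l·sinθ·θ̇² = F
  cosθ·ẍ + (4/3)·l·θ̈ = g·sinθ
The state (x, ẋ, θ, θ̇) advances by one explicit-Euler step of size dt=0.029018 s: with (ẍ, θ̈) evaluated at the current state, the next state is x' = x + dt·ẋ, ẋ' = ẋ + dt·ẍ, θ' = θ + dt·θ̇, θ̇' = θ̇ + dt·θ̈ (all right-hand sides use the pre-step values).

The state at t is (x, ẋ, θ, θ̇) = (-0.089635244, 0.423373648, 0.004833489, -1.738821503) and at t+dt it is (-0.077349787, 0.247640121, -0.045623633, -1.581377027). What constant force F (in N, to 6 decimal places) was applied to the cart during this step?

ẍ = (ẋ'−ẋ)/dt = (0.247640121−0.423373648)/0.029018 = -6.056018
θ̈ = (θ̇'−θ̇)/dt = (-1.581377027−-1.738821503)/0.029018 = 5.425752
sinθ=0.004833, cosθ=0.999988
F = (M+m)·ẍ + m·l·cosθ·θ̈ − m·l·sinθ·θ̇² = -6.935721 + 2.051196 − 0.005525 = -4.890050

F = -4.890050 N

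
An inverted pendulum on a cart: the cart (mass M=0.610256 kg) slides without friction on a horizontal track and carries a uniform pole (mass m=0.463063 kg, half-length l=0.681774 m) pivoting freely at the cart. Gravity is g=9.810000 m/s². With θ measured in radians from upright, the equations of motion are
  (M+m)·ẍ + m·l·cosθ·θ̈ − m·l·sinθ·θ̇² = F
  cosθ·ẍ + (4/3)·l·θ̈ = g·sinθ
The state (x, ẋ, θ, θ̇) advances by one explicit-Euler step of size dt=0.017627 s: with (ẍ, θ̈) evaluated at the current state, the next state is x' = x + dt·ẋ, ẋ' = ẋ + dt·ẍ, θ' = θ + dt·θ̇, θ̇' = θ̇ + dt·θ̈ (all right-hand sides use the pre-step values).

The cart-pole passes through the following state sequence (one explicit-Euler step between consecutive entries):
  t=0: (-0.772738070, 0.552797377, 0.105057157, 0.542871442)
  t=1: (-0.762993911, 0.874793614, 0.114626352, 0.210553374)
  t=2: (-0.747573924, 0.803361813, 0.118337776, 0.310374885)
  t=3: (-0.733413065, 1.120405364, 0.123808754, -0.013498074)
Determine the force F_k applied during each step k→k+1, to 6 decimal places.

F_0 = 13.677704 N
F_1 = -2.575030 N
F_2 = 13.541305 N

step 0→1:
  ẍ = (ẋ'−ẋ)/dt = (0.874793614−0.552797377)/0.017627 = 18.267217
  θ̈ = (θ̇'−θ̇)/dt = (0.210553374−0.542871442)/0.017627 = -18.852786
  sinθ=0.104864, cosθ=0.994487
  F = (M+m)·ẍ + m·l·cosθ·θ̈ − m·l·sinθ·θ̇² = 19.606551 + -5.919091 − 0.009757 = 13.677704
step 1→2:
  ẍ = (ẋ'−ẋ)/dt = (0.803361813−0.874793614)/0.017627 = -4.052408
  θ̈ = (θ̇'−θ̇)/dt = (0.310374885−0.210553374)/0.017627 = 5.662989
  sinθ=0.114376, cosθ=0.993438
  F = (M+m)·ẍ + m·l·cosθ·θ̈ − m·l·sinθ·θ̇² = -4.349527 + 1.776098 − 0.001601 = -2.575030
step 2→3:
  ẍ = (ẋ'−ẋ)/dt = (1.120405364−0.803361813)/0.017627 = 17.986246
  θ̈ = (θ̇'−θ̇)/dt = (-0.013498074−0.310374885)/0.017627 = -18.373686
  sinθ=0.118062, cosθ=0.993006
  F = (M+m)·ẍ + m·l·cosθ·θ̈ − m·l·sinθ·θ̇² = 19.304979 + -5.760084 − 0.003591 = 13.541305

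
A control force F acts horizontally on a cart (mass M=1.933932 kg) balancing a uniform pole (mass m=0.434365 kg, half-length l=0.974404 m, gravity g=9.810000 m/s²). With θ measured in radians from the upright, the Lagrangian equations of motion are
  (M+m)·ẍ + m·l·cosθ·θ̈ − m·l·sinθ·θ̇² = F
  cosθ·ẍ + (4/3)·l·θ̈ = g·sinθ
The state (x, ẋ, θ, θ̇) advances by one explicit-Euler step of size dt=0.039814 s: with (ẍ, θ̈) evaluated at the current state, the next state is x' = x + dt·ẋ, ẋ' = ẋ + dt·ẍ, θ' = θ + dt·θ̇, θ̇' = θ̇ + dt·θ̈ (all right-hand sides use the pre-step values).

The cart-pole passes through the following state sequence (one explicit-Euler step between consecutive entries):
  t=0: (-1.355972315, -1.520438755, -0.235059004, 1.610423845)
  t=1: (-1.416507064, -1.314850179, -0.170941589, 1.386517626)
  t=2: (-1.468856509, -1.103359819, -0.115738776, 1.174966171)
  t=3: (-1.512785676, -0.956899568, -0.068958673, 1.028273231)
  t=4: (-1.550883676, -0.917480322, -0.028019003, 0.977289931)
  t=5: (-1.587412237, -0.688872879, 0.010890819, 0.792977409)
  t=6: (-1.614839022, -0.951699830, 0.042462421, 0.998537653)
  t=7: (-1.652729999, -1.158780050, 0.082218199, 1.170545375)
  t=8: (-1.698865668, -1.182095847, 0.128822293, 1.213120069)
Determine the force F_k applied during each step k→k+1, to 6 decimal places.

step 0→1:
  ẍ = (ẋ'−ẋ)/dt = (-1.314850179−-1.520438755)/0.039814 = 5.163726
  θ̈ = (θ̇'−θ̇)/dt = (1.386517626−1.610423845)/0.039814 = -5.623806
  sinθ=-0.232900, cosθ=0.972501
  F = (M+m)·ẍ + m·l·cosθ·θ̈ − m·l·sinθ·θ̇² = 12.229236 + -2.314803 − -0.255649 = 10.170082
step 1→2:
  ẍ = (ẋ'−ẋ)/dt = (-1.103359819−-1.314850179)/0.039814 = 5.311960
  θ̈ = (θ̇'−θ̇)/dt = (1.174966171−1.386517626)/0.039814 = -5.313494
  sinθ=-0.170110, cosθ=0.985425
  F = (M+m)·ẍ + m·l·cosθ·θ̈ − m·l·sinθ·θ̇² = 12.580298 + -2.216142 − -0.138412 = 10.502568
step 2→3:
  ẍ = (ẋ'−ẋ)/dt = (-0.956899568−-1.103359819)/0.039814 = 3.678612
  θ̈ = (θ̇'−θ̇)/dt = (1.028273231−1.174966171)/0.039814 = -3.684456
  sinθ=-0.115481, cosθ=0.993310
  F = (M+m)·ẍ + m·l·cosθ·θ̈ − m·l·sinθ·θ̇² = 8.712045 + -1.549002 − -0.067477 = 7.230520
step 3→4:
  ẍ = (ẋ'−ẋ)/dt = (-0.917480322−-0.956899568)/0.039814 = 0.990085
  θ̈ = (θ̇'−θ̇)/dt = (0.977289931−1.028273231)/0.039814 = -1.280537
  sinθ=-0.068904, cosθ=0.997623
  F = (M+m)·ẍ + m·l·cosθ·θ̈ − m·l·sinθ·θ̇² = 2.344815 + -0.540695 − -0.030836 = 1.834956
step 4→5:
  ẍ = (ẋ'−ẋ)/dt = (-0.688872879−-0.917480322)/0.039814 = 5.741886
  θ̈ = (θ̇'−θ̇)/dt = (0.792977409−0.977289931)/0.039814 = -4.629339
  sinθ=-0.028015, cosθ=0.999607
  F = (M+m)·ẍ + m·l·cosθ·θ̈ − m·l·sinθ·θ̇² = 13.598491 + -1.958585 − -0.011325 = 11.651231
step 5→6:
  ẍ = (ẋ'−ẋ)/dt = (-0.951699830−-0.688872879)/0.039814 = -6.601370
  θ̈ = (θ̇'−θ̇)/dt = (0.998537653−0.792977409)/0.039814 = 5.163014
  sinθ=0.010891, cosθ=0.999941
  F = (M+m)·ẍ + m·l·cosθ·θ̈ − m·l·sinθ·θ̇² = -15.634005 + 2.185101 − 0.002898 = -13.451803
step 6→7:
  ẍ = (ẋ'−ẋ)/dt = (-1.158780050−-0.951699830)/0.039814 = -5.201191
  θ̈ = (θ̇'−θ̇)/dt = (1.170545375−0.998537653)/0.039814 = 4.320282
  sinθ=0.042450, cosθ=0.999099
  F = (M+m)·ẍ + m·l·cosθ·θ̈ − m·l·sinθ·θ̇² = -12.317965 + 1.826898 − 0.017914 = -10.508981
step 7→8:
  ẍ = (ẋ'−ẋ)/dt = (-1.182095847−-1.158780050)/0.039814 = -0.585618
  θ̈ = (θ̇'−θ̇)/dt = (1.213120069−1.170545375)/0.039814 = 1.069340
  sinθ=0.082126, cosθ=0.996622
  F = (M+m)·ẍ + m·l·cosθ·θ̈ − m·l·sinθ·θ̇² = -1.386917 + 0.451066 − 0.047627 = -0.983478

F_0 = 10.170082 N
F_1 = 10.502568 N
F_2 = 7.230520 N
F_3 = 1.834956 N
F_4 = 11.651231 N
F_5 = -13.451803 N
F_6 = -10.508981 N
F_7 = -0.983478 N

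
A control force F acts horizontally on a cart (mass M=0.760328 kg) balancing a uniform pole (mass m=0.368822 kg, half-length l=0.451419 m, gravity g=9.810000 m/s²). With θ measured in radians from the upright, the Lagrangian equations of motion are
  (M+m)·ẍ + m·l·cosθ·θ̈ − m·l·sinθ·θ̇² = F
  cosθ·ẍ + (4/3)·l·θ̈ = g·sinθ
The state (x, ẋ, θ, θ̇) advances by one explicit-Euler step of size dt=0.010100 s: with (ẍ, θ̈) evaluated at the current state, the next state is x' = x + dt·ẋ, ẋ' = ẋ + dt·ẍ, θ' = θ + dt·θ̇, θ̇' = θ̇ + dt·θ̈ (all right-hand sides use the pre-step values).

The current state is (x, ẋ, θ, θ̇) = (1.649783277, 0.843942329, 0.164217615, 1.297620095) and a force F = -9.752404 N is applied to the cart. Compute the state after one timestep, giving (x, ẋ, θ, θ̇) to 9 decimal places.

(1.658307095, 0.724796433, 0.177323578, 1.519820736)

sinθ=0.163480522, cosθ=0.986546562
temp = (F + m·l·θ̇²·sinθ)/(M+m) = (-9.752404 + 0.045830837)/1.129150 = -8.596354038
θ̈ = (g·sinθ − cosθ·temp)/(l·(4/3 − m·cos²θ/(M+m))) = 22.000063441
ẍ = temp − m·l·θ̈·cosθ/(M+m) = -11.796623407
Euler: x'=1.649783277+0.010100·0.843942329=1.658307095, ẋ'=0.843942329+0.010100·-11.796623407=0.724796433
       θ'=0.164217615+0.010100·1.297620095=0.177323578, θ̇'=1.297620095+0.010100·22.000063441=1.519820736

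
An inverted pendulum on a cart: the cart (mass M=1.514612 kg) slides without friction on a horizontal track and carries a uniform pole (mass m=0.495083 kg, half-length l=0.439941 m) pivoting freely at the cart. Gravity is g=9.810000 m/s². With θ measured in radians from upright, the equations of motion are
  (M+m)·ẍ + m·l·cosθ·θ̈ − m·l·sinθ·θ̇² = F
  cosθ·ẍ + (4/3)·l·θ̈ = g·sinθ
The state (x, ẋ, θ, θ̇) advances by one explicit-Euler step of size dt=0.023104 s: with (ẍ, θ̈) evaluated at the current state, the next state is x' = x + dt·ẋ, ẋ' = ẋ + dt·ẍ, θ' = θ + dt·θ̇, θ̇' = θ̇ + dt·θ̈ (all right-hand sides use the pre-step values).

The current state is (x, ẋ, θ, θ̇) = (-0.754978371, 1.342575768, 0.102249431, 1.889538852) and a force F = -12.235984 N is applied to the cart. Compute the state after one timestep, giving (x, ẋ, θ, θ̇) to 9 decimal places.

(-0.723959500, 1.166347237, 0.145905337, 2.227838649)

sinθ=0.102071355, cosθ=0.994777080
temp = (F + m·l·θ̇²·sinθ)/(M+m) = (-12.235984 + 0.079375776)/2.009695 = -6.048981673
θ̈ = (g·sinθ − cosθ·temp)/(l·(4/3 − m·cos²θ/(M+m))) = 14.642477348
ẍ = temp − m·l·θ̈·cosθ/(M+m) = -7.627619957
Euler: x'=-0.754978371+0.023104·1.342575768=-0.723959500, ẋ'=1.342575768+0.023104·-7.627619957=1.166347237
       θ'=0.102249431+0.023104·1.889538852=0.145905337, θ̇'=1.889538852+0.023104·14.642477348=2.227838649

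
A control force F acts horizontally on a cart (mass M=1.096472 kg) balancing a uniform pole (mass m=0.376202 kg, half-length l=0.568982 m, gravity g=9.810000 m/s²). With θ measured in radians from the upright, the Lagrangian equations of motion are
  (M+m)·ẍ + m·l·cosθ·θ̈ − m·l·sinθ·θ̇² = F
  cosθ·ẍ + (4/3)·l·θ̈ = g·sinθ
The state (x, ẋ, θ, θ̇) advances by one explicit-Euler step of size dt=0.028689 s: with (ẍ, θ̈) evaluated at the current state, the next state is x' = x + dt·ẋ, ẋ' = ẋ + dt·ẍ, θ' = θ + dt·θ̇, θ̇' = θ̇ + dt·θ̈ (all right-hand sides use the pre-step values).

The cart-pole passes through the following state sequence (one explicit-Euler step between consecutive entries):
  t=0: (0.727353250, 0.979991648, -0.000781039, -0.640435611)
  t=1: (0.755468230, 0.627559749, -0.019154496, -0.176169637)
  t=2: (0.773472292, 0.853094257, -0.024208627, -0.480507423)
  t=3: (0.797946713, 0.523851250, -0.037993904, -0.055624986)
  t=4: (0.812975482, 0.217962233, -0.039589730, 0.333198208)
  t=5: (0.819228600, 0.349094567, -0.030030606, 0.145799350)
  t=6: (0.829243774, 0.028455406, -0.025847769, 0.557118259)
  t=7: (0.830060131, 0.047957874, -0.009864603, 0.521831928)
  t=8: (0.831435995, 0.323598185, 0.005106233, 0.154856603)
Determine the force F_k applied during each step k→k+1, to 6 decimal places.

step 0→1:
  ẍ = (ẋ'−ẋ)/dt = (0.627559749−0.979991648)/0.028689 = -12.284565
  θ̈ = (θ̇'−θ̇)/dt = (-0.176169637−-0.640435611)/0.028689 = 16.182717
  sinθ=-0.000781, cosθ=1.000000
  F = (M+m)·ẍ + m·l·cosθ·θ̈ − m·l·sinθ·θ̇² = -18.091160 + 3.463945 − -0.000069 = -14.627147
step 1→2:
  ẍ = (ẋ'−ẋ)/dt = (0.853094257−0.627559749)/0.028689 = 7.861358
  θ̈ = (θ̇'−θ̇)/dt = (-0.480507423−-0.176169637)/0.028689 = -10.608170
  sinθ=-0.019153, cosθ=0.999817
  F = (M+m)·ẍ + m·l·cosθ·θ̈ − m·l·sinθ·θ̇² = 11.577218 + -2.270285 − -0.000127 = 9.307060
step 2→3:
  ẍ = (ẋ'−ẋ)/dt = (0.523851250−0.853094257)/0.028689 = -11.476280
  θ̈ = (θ̇'−θ̇)/dt = (-0.055624986−-0.480507423)/0.028689 = 14.809942
  sinθ=-0.024206, cosθ=0.999707
  F = (M+m)·ẍ + m·l·cosθ·θ̈ − m·l·sinθ·θ̇² = -16.900820 + 3.169171 − -0.001196 = -13.730452
step 3→4:
  ẍ = (ẋ'−ẋ)/dt = (0.217962233−0.523851250)/0.028689 = -10.662240
  θ̈ = (θ̇'−θ̇)/dt = (0.333198208−-0.055624986)/0.028689 = 13.553041
  sinθ=-0.037985, cosθ=0.999278
  F = (M+m)·ẍ + m·l·cosθ·θ̈ − m·l·sinθ·θ̇² = -15.702004 + 2.898964 − -0.000025 = -12.803015
step 4→5:
  ẍ = (ẋ'−ẋ)/dt = (0.349094567−0.217962233)/0.028689 = 4.570823
  θ̈ = (θ̇'−θ̇)/dt = (0.145799350−0.333198208)/0.028689 = -6.532081
  sinθ=-0.039579, cosθ=0.999216
  F = (M+m)·ẍ + m·l·cosθ·θ̈ − m·l·sinθ·θ̇² = 6.731332 + -1.397110 − -0.000941 = 5.335162
step 5→6:
  ẍ = (ẋ'−ẋ)/dt = (0.028455406−0.349094567)/0.028689 = -11.176380
  θ̈ = (θ̇'−θ̇)/dt = (0.557118259−0.145799350)/0.028689 = 14.337164
  sinθ=-0.030026, cosθ=0.999549
  F = (M+m)·ẍ + m·l·cosθ·θ̈ − m·l·sinθ·θ̇² = -16.459164 + 3.067517 − -0.000137 = -13.391510
step 6→7:
  ẍ = (ẋ'−ẋ)/dt = (0.047957874−0.028455406)/0.028689 = 0.679789
  θ̈ = (θ̇'−θ̇)/dt = (0.521831928−0.557118259)/0.028689 = -1.229960
  sinθ=-0.025845, cosθ=0.999666
  F = (M+m)·ẍ + m·l·cosθ·θ̈ − m·l·sinθ·θ̇² = 1.001108 + -0.263188 − -0.001717 = 0.739637
step 7→8:
  ẍ = (ẋ'−ẋ)/dt = (0.323598185−0.047957874)/0.028689 = 9.607874
  θ̈ = (θ̇'−θ̇)/dt = (0.154856603−0.521831928)/0.028689 = -12.791499
  sinθ=-0.009864, cosθ=0.999951
  F = (M+m)·ẍ + m·l·cosθ·θ̈ − m·l·sinθ·θ̇² = 14.149267 + -2.737915 − -0.000575 = 11.411927

F_0 = -14.627147 N
F_1 = 9.307060 N
F_2 = -13.730452 N
F_3 = -12.803015 N
F_4 = 5.335162 N
F_5 = -13.391510 N
F_6 = 0.739637 N
F_7 = 11.411927 N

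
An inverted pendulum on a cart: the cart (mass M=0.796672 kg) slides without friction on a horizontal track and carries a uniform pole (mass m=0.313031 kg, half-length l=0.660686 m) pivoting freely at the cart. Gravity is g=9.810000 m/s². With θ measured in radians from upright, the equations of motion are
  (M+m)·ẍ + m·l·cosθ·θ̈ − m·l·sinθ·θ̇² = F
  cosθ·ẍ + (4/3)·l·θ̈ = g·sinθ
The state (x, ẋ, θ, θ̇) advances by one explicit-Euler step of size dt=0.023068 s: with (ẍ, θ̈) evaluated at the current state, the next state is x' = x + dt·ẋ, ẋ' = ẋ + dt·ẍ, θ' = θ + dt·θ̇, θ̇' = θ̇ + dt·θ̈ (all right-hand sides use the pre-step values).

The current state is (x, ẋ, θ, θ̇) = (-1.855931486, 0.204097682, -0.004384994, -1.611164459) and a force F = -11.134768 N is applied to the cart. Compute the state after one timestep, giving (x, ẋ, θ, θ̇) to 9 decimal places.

(-1.851223361, -0.089270836, -0.041551336, -1.279266944)

sinθ=-0.004384980, cosθ=0.999990386
temp = (F + m·l·θ̇²·sinθ)/(M+m) = (-11.134768 + -0.002354127)/1.109703 = -10.036128700
θ̈ = (g·sinθ − cosθ·temp)/(l·(4/3 − m·cos²θ/(M+m))) = 14.387788935
ẍ = temp − m·l·θ̈·cosθ/(M+m) = -12.717553214
Euler: x'=-1.855931486+0.023068·0.204097682=-1.851223361, ẋ'=0.204097682+0.023068·-12.717553214=-0.089270836
       θ'=-0.004384994+0.023068·-1.611164459=-0.041551336, θ̇'=-1.611164459+0.023068·14.387788935=-1.279266944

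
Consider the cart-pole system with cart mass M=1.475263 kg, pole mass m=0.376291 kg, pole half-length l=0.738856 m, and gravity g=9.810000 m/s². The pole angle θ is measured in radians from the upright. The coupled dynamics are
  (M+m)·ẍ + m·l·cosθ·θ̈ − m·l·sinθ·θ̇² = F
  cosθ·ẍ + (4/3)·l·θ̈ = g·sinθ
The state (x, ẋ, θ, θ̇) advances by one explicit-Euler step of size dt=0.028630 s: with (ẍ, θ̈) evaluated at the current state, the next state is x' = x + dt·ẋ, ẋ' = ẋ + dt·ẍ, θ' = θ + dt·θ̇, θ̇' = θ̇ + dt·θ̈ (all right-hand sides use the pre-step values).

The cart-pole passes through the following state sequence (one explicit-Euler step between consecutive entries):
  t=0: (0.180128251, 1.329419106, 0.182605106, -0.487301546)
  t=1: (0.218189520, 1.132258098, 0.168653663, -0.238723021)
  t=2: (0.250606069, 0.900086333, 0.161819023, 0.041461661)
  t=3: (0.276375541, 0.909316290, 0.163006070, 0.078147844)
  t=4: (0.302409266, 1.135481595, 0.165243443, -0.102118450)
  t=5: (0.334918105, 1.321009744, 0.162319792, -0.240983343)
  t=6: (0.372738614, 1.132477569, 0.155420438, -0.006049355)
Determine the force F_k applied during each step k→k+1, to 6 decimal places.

step 0→1:
  ẍ = (ẋ'−ẋ)/dt = (1.132258098−1.329419106)/0.028630 = -6.886518
  θ̈ = (θ̇'−θ̇)/dt = (-0.238723021−-0.487301546)/0.028630 = 8.682449
  sinθ=0.181592, cosθ=0.983374
  F = (M+m)·ẍ + m·l·cosθ·θ̈ − m·l·sinθ·θ̇² = -12.750760 + 2.373803 − 0.011989 = -10.388946
step 1→2:
  ẍ = (ẋ'−ẋ)/dt = (0.900086333−1.132258098)/0.028630 = -8.109388
  θ̈ = (θ̇'−θ̇)/dt = (0.041461661−-0.238723021)/0.028630 = 9.786402
  sinθ=0.167855, cosθ=0.985812
  F = (M+m)·ẍ + m·l·cosθ·θ̈ − m·l·sinθ·θ̇² = -15.014969 + 2.682258 − 0.002660 = -12.335370
step 2→3:
  ẍ = (ẋ'−ẋ)/dt = (0.909316290−0.900086333)/0.028630 = 0.322388
  θ̈ = (θ̇'−θ̇)/dt = (0.078147844−0.041461661)/0.028630 = 1.281390
  sinθ=0.161114, cosθ=0.986936
  F = (M+m)·ẍ + m·l·cosθ·θ̈ − m·l·sinθ·θ̇² = 0.596918 + 0.351604 − 0.000077 = 0.948445
step 3→4:
  ẍ = (ẋ'−ẋ)/dt = (1.135481595−0.909316290)/0.028630 = 7.899591
  θ̈ = (θ̇'−θ̇)/dt = (-0.102118450−0.078147844)/0.028630 = -6.296413
  sinθ=0.162285, cosθ=0.986744
  F = (M+m)·ẍ + m·l·cosθ·θ̈ − m·l·sinθ·θ̇² = 14.626520 + -1.727354 − 0.000276 = 12.898891
step 4→5:
  ẍ = (ẋ'−ẋ)/dt = (1.321009744−1.135481595)/0.028630 = 6.480201
  θ̈ = (θ̇'−θ̇)/dt = (-0.240983343−-0.102118450)/0.028630 = -4.850328
  sinθ=0.164492, cosθ=0.986378
  F = (M+m)·ẍ + m·l·cosθ·θ̈ − m·l·sinθ·θ̇² = 11.998442 + -1.330143 − 0.000477 = 10.667822
step 5→6:
  ẍ = (ẋ'−ẋ)/dt = (1.132477569−1.321009744)/0.028630 = -6.585127
  θ̈ = (θ̇'−θ̇)/dt = (-0.006049355−-0.240983343)/0.028630 = 8.205868
  sinθ=0.161608, cosθ=0.986855
  F = (M+m)·ẍ + m·l·cosθ·θ̈ − m·l·sinθ·θ̇² = -12.192718 + 2.251446 − 0.002609 = -9.943881

F_0 = -10.388946 N
F_1 = -12.335370 N
F_2 = 0.948445 N
F_3 = 12.898891 N
F_4 = 10.667822 N
F_5 = -9.943881 N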